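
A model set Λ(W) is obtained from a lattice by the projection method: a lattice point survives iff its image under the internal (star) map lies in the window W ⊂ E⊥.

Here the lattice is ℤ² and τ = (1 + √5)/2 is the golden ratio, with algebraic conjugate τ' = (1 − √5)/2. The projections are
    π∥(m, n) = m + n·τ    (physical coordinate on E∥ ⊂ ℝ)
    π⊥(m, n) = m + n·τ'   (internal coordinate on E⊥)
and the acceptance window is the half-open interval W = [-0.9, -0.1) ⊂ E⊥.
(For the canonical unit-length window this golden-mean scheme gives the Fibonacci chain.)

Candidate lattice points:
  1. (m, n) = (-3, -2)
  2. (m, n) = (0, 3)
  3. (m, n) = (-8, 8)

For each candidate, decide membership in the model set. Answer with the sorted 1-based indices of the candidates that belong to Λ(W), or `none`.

τ' = (1−√5)/2 ≈ -0.6180.
#1 (-3,-2): internal coord -3 + (-2)·τ' = -1.7639; -1.7639 ∉ [-0.9, -0.1) → out
#2 (0,3): internal coord 0 + (3)·τ' = -1.8541; -1.8541 ∉ [-0.9, -0.1) → out
#3 (-8,8): internal coord -8 + (8)·τ' = -12.9443; -12.9443 ∉ [-0.9, -0.1) → out

none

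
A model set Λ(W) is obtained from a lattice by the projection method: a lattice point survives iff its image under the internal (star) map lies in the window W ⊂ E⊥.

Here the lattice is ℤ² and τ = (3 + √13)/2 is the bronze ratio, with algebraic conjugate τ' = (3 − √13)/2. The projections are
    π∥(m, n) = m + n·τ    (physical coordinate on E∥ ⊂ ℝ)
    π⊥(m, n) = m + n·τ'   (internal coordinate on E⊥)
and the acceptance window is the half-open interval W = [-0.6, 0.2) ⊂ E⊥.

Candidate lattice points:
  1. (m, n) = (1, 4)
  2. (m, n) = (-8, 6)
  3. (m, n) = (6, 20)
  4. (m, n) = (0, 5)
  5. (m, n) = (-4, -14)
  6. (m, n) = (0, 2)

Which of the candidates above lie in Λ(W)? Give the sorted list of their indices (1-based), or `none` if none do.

Numerically τ ≈ 3.3028 and τ' = −1/τ ≈ -0.3028.
#1 (1,4): internal coord 1 + (4)·τ' = -0.2111; -0.2111 ∈ [-0.6, 0.2) → IN Λ
#2 (-8,6): internal coord -8 + (6)·τ' = -9.8167; -9.8167 ∉ [-0.6, 0.2) → out
#3 (6,20): internal coord 6 + (20)·τ' = -0.0555; -0.0555 ∈ [-0.6, 0.2) → IN Λ
#4 (0,5): internal coord 0 + (5)·τ' = -1.5139; -1.5139 ∉ [-0.6, 0.2) → out
#5 (-4,-14): internal coord -4 + (-14)·τ' = +0.2389; +0.2389 ∉ [-0.6, 0.2) → out
#6 (0,2): internal coord 0 + (2)·τ' = -0.6056; -0.6056 ∉ [-0.6, 0.2) → out

1, 3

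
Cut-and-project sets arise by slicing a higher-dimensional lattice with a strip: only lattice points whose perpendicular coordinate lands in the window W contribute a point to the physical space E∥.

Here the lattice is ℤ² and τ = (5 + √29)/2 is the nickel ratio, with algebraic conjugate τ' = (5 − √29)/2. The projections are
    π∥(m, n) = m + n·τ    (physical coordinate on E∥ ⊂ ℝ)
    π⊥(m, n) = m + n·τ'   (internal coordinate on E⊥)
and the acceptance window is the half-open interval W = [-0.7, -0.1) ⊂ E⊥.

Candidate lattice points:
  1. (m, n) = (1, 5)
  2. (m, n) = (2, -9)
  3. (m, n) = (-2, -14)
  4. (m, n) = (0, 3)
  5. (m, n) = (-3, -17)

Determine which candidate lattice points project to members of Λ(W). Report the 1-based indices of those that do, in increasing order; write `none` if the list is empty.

Numerically τ ≈ 5.1926 and τ' = −1/τ ≈ -0.1926.
#1 (1,5): internal coord 1 + (5)·τ' = +0.0371; +0.0371 ∉ [-0.7, -0.1) → out
#2 (2,-9): internal coord 2 + (-9)·τ' = +3.7332; +3.7332 ∉ [-0.7, -0.1) → out
#3 (-2,-14): internal coord -2 + (-14)·τ' = +0.6962; +0.6962 ∉ [-0.7, -0.1) → out
#4 (0,3): internal coord 0 + (3)·τ' = -0.5777; -0.5777 ∈ [-0.7, -0.1) → IN Λ
#5 (-3,-17): internal coord -3 + (-17)·τ' = +0.2739; +0.2739 ∉ [-0.7, -0.1) → out

4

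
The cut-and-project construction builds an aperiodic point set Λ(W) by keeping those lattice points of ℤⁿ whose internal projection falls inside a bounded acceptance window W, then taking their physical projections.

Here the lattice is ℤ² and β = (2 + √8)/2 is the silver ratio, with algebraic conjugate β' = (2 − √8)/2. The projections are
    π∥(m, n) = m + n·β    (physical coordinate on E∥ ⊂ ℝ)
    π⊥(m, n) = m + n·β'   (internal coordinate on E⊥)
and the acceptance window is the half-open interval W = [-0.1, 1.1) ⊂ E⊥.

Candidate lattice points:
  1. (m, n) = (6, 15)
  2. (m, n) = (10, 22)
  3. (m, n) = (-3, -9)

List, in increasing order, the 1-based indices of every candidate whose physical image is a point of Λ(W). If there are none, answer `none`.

Numerically β ≈ 2.414214 and β' = −1/β ≈ -0.414214.
candidate 1: (m,n)=(6,15) → π∥ = 6+15·β ≈ 42.213203, π⊥ = 6+15·β' ≈ -0.213203 ∉ [-0.1, 1.1) ⇒ out
candidate 2: (m,n)=(10,22) → π∥ = 10+22·β ≈ 63.112698, π⊥ = 10+22·β' ≈ 0.887302 ∈ [-0.1, 1.1) ⇒ IN Λ
candidate 3: (m,n)=(-3,-9) → π∥ = -3-9·β ≈ -24.727922, π⊥ = -3-9·β' ≈ 0.727922 ∈ [-0.1, 1.1) ⇒ IN Λ

2, 3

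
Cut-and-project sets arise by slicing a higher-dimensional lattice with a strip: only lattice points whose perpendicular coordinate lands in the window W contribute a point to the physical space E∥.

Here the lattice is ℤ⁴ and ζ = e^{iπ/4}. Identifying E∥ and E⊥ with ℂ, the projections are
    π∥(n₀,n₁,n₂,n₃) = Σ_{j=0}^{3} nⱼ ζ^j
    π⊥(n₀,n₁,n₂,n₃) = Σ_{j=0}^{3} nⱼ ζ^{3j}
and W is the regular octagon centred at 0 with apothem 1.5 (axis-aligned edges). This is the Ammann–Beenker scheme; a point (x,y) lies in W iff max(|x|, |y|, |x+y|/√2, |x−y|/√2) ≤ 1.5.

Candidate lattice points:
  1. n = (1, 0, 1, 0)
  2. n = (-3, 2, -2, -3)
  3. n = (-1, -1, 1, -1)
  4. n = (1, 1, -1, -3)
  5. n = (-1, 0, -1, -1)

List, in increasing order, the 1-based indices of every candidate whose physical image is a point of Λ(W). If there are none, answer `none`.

1

π⊥(n) = n₀ + n₁ζ³ + n₂ζ⁶ + n₃ζ⁹ where ζ = e^{iπ/4}.
candidate 1: n = (1, 0, 1, 0) → π⊥ ≈ (+1.0000, -1.0000); max(|x|,|y|,|x±y|/√2) = 1.4142 ≤ 1.5 ⇒ ∈ W
candidate 2: n = (-3, 2, -2, -3) → π⊥ ≈ (-6.5355, +1.2929); max(|x|,|y|,|x±y|/√2) = 6.5355 > 1.5 ⇒ ∉ W
candidate 3: n = (-1, -1, 1, -1) → π⊥ ≈ (-1.0000, -2.4142); max(|x|,|y|,|x±y|/√2) = 2.4142 > 1.5 ⇒ ∉ W
candidate 4: n = (1, 1, -1, -3) → π⊥ ≈ (-1.8284, -0.4142); max(|x|,|y|,|x±y|/√2) = 1.8284 > 1.5 ⇒ ∉ W
candidate 5: n = (-1, 0, -1, -1) → π⊥ ≈ (-1.7071, +0.2929); max(|x|,|y|,|x±y|/√2) = 1.7071 > 1.5 ⇒ ∉ W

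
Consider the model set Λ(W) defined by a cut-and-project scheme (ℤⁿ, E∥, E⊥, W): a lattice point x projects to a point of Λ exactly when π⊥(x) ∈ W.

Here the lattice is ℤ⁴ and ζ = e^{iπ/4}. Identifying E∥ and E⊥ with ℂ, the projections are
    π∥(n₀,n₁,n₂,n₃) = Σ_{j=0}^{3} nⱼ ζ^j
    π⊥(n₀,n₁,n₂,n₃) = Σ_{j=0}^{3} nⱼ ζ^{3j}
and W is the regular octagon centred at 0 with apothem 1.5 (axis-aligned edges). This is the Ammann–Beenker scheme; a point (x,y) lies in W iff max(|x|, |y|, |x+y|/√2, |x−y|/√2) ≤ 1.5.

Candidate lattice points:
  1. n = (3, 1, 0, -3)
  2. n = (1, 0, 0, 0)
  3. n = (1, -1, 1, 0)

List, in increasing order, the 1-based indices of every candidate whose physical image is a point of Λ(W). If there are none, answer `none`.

π⊥(n) = n₀ + n₁ζ³ + n₂ζ⁶ + n₃ζ⁹ where ζ = e^{iπ/4}.
#1 (3, 1, 0, -3): internal (0.17157, -1.41421); octagon support 1.41421 vs apothem 1.5 → ∈ W
#2 (1, 0, 0, 0): internal (1.00000, 0.00000); octagon support 1.00000 vs apothem 1.5 → ∈ W
#3 (1, -1, 1, 0): internal (1.70711, -1.70711); octagon support 2.41421 vs apothem 1.5 → ∉ W

1, 2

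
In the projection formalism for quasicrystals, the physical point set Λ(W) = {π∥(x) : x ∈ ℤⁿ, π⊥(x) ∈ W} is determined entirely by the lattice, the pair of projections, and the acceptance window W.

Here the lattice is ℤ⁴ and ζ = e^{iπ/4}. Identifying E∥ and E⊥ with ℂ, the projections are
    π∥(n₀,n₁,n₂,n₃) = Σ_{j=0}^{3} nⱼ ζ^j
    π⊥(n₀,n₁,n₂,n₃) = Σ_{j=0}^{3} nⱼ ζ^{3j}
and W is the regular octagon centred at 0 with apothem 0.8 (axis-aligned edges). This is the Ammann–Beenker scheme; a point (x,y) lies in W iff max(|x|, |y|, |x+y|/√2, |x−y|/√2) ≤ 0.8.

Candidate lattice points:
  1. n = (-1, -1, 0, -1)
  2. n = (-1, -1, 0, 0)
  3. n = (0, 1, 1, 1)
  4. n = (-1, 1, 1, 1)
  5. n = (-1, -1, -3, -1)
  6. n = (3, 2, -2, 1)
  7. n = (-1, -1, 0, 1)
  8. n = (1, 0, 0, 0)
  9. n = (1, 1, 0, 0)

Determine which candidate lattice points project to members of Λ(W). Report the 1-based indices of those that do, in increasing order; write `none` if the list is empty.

2, 3, 7, 9

π⊥(n) = n₀ + n₁ζ³ + n₂ζ⁶ + n₃ζ⁹ where ζ = e^{iπ/4}.
#1 (-1, -1, 0, -1): internal (-1.00000, -1.41421); octagon support 1.70711 vs apothem 0.8 → ∉ W
#2 (-1, -1, 0, 0): internal (-0.29289, -0.70711); octagon support 0.70711 vs apothem 0.8 → ∈ W
#3 (0, 1, 1, 1): internal (0.00000, 0.41421); octagon support 0.41421 vs apothem 0.8 → ∈ W
#4 (-1, 1, 1, 1): internal (-1.00000, 0.41421); octagon support 1.00000 vs apothem 0.8 → ∉ W
#5 (-1, -1, -3, -1): internal (-1.00000, 1.58579); octagon support 1.82843 vs apothem 0.8 → ∉ W
#6 (3, 2, -2, 1): internal (2.29289, 4.12132); octagon support 4.53553 vs apothem 0.8 → ∉ W
#7 (-1, -1, 0, 1): internal (0.41421, 0.00000); octagon support 0.41421 vs apothem 0.8 → ∈ W
#8 (1, 0, 0, 0): internal (1.00000, 0.00000); octagon support 1.00000 vs apothem 0.8 → ∉ W
#9 (1, 1, 0, 0): internal (0.29289, 0.70711); octagon support 0.70711 vs apothem 0.8 → ∈ W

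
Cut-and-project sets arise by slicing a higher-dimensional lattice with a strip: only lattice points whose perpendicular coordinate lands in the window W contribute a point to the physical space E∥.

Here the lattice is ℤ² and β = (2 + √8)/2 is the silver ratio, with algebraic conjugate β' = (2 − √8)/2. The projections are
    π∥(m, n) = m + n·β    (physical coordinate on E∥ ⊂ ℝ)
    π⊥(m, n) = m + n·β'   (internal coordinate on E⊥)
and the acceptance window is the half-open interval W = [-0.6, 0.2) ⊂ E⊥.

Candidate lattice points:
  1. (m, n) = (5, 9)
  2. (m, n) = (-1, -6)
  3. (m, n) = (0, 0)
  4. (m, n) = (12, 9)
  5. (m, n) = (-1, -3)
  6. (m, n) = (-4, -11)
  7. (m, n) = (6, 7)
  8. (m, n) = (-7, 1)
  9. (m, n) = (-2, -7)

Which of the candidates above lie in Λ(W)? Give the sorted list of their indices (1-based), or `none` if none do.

Numerically β ≈ 2.4142 and β' = −1/β ≈ -0.4142.
candidate 1: (m,n)=(5,9) → π∥ = 5+9·β ≈ 26.7279, π⊥ = 5+9·β' ≈ 1.2721 ∉ [-0.6, 0.2) ⇒ out
candidate 2: (m,n)=(-1,-6) → π∥ = -1-6·β ≈ -15.4853, π⊥ = -1-6·β' ≈ 1.4853 ∉ [-0.6, 0.2) ⇒ out
candidate 3: (m,n)=(0,0) → π∥ = 0+0·β ≈ 0.0000, π⊥ = 0+0·β' ≈ 0.0000 ∈ [-0.6, 0.2) ⇒ IN Λ
candidate 4: (m,n)=(12,9) → π∥ = 12+9·β ≈ 33.7279, π⊥ = 12+9·β' ≈ 8.2721 ∉ [-0.6, 0.2) ⇒ out
candidate 5: (m,n)=(-1,-3) → π∥ = -1-3·β ≈ -8.2426, π⊥ = -1-3·β' ≈ 0.2426 ∉ [-0.6, 0.2) ⇒ out
candidate 6: (m,n)=(-4,-11) → π∥ = -4-11·β ≈ -30.5563, π⊥ = -4-11·β' ≈ 0.5563 ∉ [-0.6, 0.2) ⇒ out
candidate 7: (m,n)=(6,7) → π∥ = 6+7·β ≈ 22.8995, π⊥ = 6+7·β' ≈ 3.1005 ∉ [-0.6, 0.2) ⇒ out
candidate 8: (m,n)=(-7,1) → π∥ = -7+1·β ≈ -4.5858, π⊥ = -7+1·β' ≈ -7.4142 ∉ [-0.6, 0.2) ⇒ out
candidate 9: (m,n)=(-2,-7) → π∥ = -2-7·β ≈ -18.8995, π⊥ = -2-7·β' ≈ 0.8995 ∉ [-0.6, 0.2) ⇒ out

3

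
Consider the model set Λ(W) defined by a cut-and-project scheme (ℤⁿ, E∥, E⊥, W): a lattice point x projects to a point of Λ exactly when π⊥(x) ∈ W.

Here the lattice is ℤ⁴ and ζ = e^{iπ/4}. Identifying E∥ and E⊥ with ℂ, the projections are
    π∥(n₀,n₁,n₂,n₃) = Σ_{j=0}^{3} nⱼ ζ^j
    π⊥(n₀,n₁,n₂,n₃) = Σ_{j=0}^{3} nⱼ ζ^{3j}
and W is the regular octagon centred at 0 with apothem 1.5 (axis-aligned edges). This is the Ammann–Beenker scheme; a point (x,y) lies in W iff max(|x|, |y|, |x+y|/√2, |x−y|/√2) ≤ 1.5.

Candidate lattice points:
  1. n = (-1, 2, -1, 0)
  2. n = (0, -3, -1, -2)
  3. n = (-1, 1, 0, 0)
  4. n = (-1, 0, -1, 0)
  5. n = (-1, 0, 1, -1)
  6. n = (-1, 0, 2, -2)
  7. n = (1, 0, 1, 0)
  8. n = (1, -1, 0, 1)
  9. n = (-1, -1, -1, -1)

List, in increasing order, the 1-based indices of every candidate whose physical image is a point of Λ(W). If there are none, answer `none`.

4, 7, 9

π⊥(n) = n₀ + n₁ζ³ + n₂ζ⁶ + n₃ζ⁹ where ζ = e^{iπ/4}.
#1 (-1, 2, -1, 0): internal (-2.41421, 2.41421); octagon support 3.41421 vs apothem 1.5 → ∉ W
#2 (0, -3, -1, -2): internal (0.70711, -2.53553); octagon support 2.53553 vs apothem 1.5 → ∉ W
#3 (-1, 1, 0, 0): internal (-1.70711, 0.70711); octagon support 1.70711 vs apothem 1.5 → ∉ W
#4 (-1, 0, -1, 0): internal (-1.00000, 1.00000); octagon support 1.41421 vs apothem 1.5 → ∈ W
#5 (-1, 0, 1, -1): internal (-1.70711, -1.70711); octagon support 2.41421 vs apothem 1.5 → ∉ W
#6 (-1, 0, 2, -2): internal (-2.41421, -3.41421); octagon support 4.12132 vs apothem 1.5 → ∉ W
#7 (1, 0, 1, 0): internal (1.00000, -1.00000); octagon support 1.41421 vs apothem 1.5 → ∈ W
#8 (1, -1, 0, 1): internal (2.41421, 0.00000); octagon support 2.41421 vs apothem 1.5 → ∉ W
#9 (-1, -1, -1, -1): internal (-1.00000, -0.41421); octagon support 1.00000 vs apothem 1.5 → ∈ W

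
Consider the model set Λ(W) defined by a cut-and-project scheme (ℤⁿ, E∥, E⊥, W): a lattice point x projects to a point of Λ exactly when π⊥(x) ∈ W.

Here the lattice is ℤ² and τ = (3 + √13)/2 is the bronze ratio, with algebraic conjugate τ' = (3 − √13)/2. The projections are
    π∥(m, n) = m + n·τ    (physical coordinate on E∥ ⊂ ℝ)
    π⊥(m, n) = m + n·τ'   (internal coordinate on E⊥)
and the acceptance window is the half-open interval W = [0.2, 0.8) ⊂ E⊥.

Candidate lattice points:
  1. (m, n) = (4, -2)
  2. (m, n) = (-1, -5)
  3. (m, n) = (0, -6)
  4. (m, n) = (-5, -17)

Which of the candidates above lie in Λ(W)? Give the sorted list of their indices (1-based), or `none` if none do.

2

τ' = (3−√13)/2 ≈ -0.3028.
candidate 1: (m,n)=(4,-2) → π∥ = 4-2·τ ≈ -2.6056, π⊥ = 4-2·τ' ≈ 4.6056 ∉ [0.2, 0.8) ⇒ out
candidate 2: (m,n)=(-1,-5) → π∥ = -1-5·τ ≈ -17.5139, π⊥ = -1-5·τ' ≈ 0.5139 ∈ [0.2, 0.8) ⇒ IN Λ
candidate 3: (m,n)=(0,-6) → π∥ = 0-6·τ ≈ -19.8167, π⊥ = 0-6·τ' ≈ 1.8167 ∉ [0.2, 0.8) ⇒ out
candidate 4: (m,n)=(-5,-17) → π∥ = -5-17·τ ≈ -61.1472, π⊥ = -5-17·τ' ≈ 0.1472 ∉ [0.2, 0.8) ⇒ out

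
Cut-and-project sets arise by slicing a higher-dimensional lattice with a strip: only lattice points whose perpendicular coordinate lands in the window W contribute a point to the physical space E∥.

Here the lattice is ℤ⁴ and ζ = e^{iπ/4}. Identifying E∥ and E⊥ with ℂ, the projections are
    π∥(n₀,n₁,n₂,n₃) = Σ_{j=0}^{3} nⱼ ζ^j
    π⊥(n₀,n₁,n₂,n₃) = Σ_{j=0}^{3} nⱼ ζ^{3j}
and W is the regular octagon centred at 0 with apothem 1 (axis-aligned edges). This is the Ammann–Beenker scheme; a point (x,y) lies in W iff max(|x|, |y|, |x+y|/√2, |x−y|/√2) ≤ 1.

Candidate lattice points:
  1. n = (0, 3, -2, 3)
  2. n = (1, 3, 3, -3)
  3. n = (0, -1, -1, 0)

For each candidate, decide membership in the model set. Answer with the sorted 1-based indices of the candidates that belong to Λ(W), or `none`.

Internal map: ζ^{3j} for j=0..3 gives (1,0), (−√2/2,√2/2), (0,−1), (√2/2,√2/2).
#1 (0, 3, -2, 3): internal (0.00000, 6.24264); octagon support 6.24264 vs apothem 1 → ∉ W
#2 (1, 3, 3, -3): internal (-3.24264, -3.00000); octagon support 4.41421 vs apothem 1 → ∉ W
#3 (0, -1, -1, 0): internal (0.70711, 0.29289); octagon support 0.70711 vs apothem 1 → ∈ W

3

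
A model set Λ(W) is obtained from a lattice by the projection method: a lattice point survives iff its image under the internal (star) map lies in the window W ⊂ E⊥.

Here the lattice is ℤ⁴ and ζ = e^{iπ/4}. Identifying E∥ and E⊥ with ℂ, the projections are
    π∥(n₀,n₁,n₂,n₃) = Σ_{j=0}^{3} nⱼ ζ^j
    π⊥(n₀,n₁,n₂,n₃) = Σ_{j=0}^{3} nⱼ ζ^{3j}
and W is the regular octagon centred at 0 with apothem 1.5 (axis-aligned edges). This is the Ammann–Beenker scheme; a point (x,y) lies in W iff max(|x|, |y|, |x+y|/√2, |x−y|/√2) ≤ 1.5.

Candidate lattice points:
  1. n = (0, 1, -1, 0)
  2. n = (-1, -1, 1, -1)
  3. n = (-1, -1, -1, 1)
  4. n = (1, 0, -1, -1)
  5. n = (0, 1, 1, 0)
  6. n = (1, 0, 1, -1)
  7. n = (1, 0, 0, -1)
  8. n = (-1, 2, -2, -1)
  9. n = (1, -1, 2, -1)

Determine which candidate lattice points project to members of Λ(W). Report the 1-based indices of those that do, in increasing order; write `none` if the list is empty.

Internal map: ζ^{3j} for j=0..3 gives (1,0), (−√2/2,√2/2), (0,−1), (√2/2,√2/2).
candidate 1: n = (0, 1, -1, 0) → π⊥ ≈ (-0.70711, +1.70711); max(|x|,|y|,|x±y|/√2) = 1.70711 > 1.5 ⇒ ∉ W
candidate 2: n = (-1, -1, 1, -1) → π⊥ ≈ (-1.00000, -2.41421); max(|x|,|y|,|x±y|/√2) = 2.41421 > 1.5 ⇒ ∉ W
candidate 3: n = (-1, -1, -1, 1) → π⊥ ≈ (+0.41421, +1.00000); max(|x|,|y|,|x±y|/√2) = 1.00000 ≤ 1.5 ⇒ ∈ W
candidate 4: n = (1, 0, -1, -1) → π⊥ ≈ (+0.29289, +0.29289); max(|x|,|y|,|x±y|/√2) = 0.41421 ≤ 1.5 ⇒ ∈ W
candidate 5: n = (0, 1, 1, 0) → π⊥ ≈ (-0.70711, -0.29289); max(|x|,|y|,|x±y|/√2) = 0.70711 ≤ 1.5 ⇒ ∈ W
candidate 6: n = (1, 0, 1, -1) → π⊥ ≈ (+0.29289, -1.70711); max(|x|,|y|,|x±y|/√2) = 1.70711 > 1.5 ⇒ ∉ W
candidate 7: n = (1, 0, 0, -1) → π⊥ ≈ (+0.29289, -0.70711); max(|x|,|y|,|x±y|/√2) = 0.70711 ≤ 1.5 ⇒ ∈ W
candidate 8: n = (-1, 2, -2, -1) → π⊥ ≈ (-3.12132, +2.70711); max(|x|,|y|,|x±y|/√2) = 4.12132 > 1.5 ⇒ ∉ W
candidate 9: n = (1, -1, 2, -1) → π⊥ ≈ (+1.00000, -3.41421); max(|x|,|y|,|x±y|/√2) = 3.41421 > 1.5 ⇒ ∉ W

3, 4, 5, 7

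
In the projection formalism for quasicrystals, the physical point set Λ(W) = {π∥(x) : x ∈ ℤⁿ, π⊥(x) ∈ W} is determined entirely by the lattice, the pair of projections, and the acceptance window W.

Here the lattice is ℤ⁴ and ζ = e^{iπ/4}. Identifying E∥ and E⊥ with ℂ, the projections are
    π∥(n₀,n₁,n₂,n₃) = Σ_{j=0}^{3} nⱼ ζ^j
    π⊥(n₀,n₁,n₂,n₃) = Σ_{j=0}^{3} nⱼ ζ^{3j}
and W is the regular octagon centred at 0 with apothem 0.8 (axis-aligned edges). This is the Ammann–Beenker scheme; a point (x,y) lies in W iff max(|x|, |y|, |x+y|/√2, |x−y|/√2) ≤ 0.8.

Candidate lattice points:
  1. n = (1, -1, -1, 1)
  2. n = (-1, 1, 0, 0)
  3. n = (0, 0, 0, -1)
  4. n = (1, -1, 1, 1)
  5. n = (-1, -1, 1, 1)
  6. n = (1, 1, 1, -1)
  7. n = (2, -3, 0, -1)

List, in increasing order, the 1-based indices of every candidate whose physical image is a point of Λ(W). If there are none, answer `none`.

Internal map: ζ^{3j} for j=0..3 gives (1,0), (−√2/2,√2/2), (0,−1), (√2/2,√2/2).
#1 (1, -1, -1, 1): internal (2.414214, 1.000000); octagon support 2.414214 vs apothem 0.8 → ∉ W
#2 (-1, 1, 0, 0): internal (-1.707107, 0.707107); octagon support 1.707107 vs apothem 0.8 → ∉ W
#3 (0, 0, 0, -1): internal (-0.707107, -0.707107); octagon support 1.000000 vs apothem 0.8 → ∉ W
#4 (1, -1, 1, 1): internal (2.414214, -1.000000); octagon support 2.414214 vs apothem 0.8 → ∉ W
#5 (-1, -1, 1, 1): internal (0.414214, -1.000000); octagon support 1.000000 vs apothem 0.8 → ∉ W
#6 (1, 1, 1, -1): internal (-0.414214, -1.000000); octagon support 1.000000 vs apothem 0.8 → ∉ W
#7 (2, -3, 0, -1): internal (3.414214, -2.828427); octagon support 4.414214 vs apothem 0.8 → ∉ W

none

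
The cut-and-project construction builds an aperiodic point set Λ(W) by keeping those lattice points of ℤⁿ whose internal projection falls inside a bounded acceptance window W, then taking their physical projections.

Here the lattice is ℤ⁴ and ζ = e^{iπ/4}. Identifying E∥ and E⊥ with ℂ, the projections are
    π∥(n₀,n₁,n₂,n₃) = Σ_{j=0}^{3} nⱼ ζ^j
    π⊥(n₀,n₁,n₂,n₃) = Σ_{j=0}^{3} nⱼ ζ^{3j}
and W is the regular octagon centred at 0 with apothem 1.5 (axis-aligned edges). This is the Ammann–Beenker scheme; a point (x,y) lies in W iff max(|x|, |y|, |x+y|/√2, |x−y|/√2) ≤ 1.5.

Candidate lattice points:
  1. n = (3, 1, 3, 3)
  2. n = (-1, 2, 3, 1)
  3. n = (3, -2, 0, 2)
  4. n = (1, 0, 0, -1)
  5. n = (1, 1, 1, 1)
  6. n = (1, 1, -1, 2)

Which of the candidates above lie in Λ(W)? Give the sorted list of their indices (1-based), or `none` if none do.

4, 5

With ζ = e^{iπ/4} the internal vectors are ζ^0,ζ^3,ζ^6,ζ^9.
#1 (3, 1, 3, 3): internal (4.4142, -0.1716); octagon support 4.4142 vs apothem 1.5 → ∉ W
#2 (-1, 2, 3, 1): internal (-1.7071, -0.8787); octagon support 1.8284 vs apothem 1.5 → ∉ W
#3 (3, -2, 0, 2): internal (5.8284, 0.0000); octagon support 5.8284 vs apothem 1.5 → ∉ W
#4 (1, 0, 0, -1): internal (0.2929, -0.7071); octagon support 0.7071 vs apothem 1.5 → ∈ W
#5 (1, 1, 1, 1): internal (1.0000, 0.4142); octagon support 1.0000 vs apothem 1.5 → ∈ W
#6 (1, 1, -1, 2): internal (1.7071, 3.1213); octagon support 3.4142 vs apothem 1.5 → ∉ W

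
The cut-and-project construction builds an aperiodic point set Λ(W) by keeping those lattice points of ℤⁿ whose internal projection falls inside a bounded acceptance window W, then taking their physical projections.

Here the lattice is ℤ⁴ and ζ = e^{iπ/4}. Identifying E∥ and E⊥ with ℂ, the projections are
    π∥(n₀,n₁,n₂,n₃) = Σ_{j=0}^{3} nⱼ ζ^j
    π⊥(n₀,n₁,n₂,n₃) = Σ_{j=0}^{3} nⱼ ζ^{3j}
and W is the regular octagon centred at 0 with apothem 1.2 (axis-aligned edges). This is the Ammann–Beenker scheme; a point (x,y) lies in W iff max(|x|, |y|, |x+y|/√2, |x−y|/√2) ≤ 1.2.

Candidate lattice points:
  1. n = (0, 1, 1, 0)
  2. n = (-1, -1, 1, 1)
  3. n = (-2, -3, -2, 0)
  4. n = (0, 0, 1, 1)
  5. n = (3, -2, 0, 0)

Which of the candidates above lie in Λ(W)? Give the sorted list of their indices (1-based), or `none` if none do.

1, 2, 3, 4

π⊥(n) = n₀ + n₁ζ³ + n₂ζ⁶ + n₃ζ⁹ where ζ = e^{iπ/4}.
#1 (0, 1, 1, 0): internal (-0.7071, -0.2929); octagon support 0.7071 vs apothem 1.2 → ∈ W
#2 (-1, -1, 1, 1): internal (0.4142, -1.0000); octagon support 1.0000 vs apothem 1.2 → ∈ W
#3 (-2, -3, -2, 0): internal (0.1213, -0.1213); octagon support 0.1716 vs apothem 1.2 → ∈ W
#4 (0, 0, 1, 1): internal (0.7071, -0.2929); octagon support 0.7071 vs apothem 1.2 → ∈ W
#5 (3, -2, 0, 0): internal (4.4142, -1.4142); octagon support 4.4142 vs apothem 1.2 → ∉ W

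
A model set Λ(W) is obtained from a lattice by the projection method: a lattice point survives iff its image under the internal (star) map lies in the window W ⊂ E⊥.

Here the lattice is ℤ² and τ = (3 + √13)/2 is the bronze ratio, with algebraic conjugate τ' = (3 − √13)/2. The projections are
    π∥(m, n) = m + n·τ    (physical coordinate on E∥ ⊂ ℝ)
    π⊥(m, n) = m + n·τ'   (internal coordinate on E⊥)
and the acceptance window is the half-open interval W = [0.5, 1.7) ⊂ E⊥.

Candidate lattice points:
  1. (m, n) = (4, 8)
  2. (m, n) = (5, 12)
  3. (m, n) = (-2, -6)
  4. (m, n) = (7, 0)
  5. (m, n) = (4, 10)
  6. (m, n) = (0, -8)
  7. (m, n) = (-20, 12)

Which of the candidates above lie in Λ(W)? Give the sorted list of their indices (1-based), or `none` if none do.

1, 2, 5

Compute τ' = (3−√13)/2 = -0.3028, so π⊥(m,n) = m -0.3028·n.
candidate 1: (m,n)=(4,8) → π∥ = 4+8·τ ≈ 30.4222, π⊥ = 4+8·τ' ≈ 1.5778 ∈ [0.5, 1.7) ⇒ IN Λ
candidate 2: (m,n)=(5,12) → π∥ = 5+12·τ ≈ 44.6333, π⊥ = 5+12·τ' ≈ 1.3667 ∈ [0.5, 1.7) ⇒ IN Λ
candidate 3: (m,n)=(-2,-6) → π∥ = -2-6·τ ≈ -21.8167, π⊥ = -2-6·τ' ≈ -0.1833 ∉ [0.5, 1.7) ⇒ out
candidate 4: (m,n)=(7,0) → π∥ = 7+0·τ ≈ 7.0000, π⊥ = 7+0·τ' ≈ 7.0000 ∉ [0.5, 1.7) ⇒ out
candidate 5: (m,n)=(4,10) → π∥ = 4+10·τ ≈ 37.0278, π⊥ = 4+10·τ' ≈ 0.9722 ∈ [0.5, 1.7) ⇒ IN Λ
candidate 6: (m,n)=(0,-8) → π∥ = 0-8·τ ≈ -26.4222, π⊥ = 0-8·τ' ≈ 2.4222 ∉ [0.5, 1.7) ⇒ out
candidate 7: (m,n)=(-20,12) → π∥ = -20+12·τ ≈ 19.6333, π⊥ = -20+12·τ' ≈ -23.6333 ∉ [0.5, 1.7) ⇒ out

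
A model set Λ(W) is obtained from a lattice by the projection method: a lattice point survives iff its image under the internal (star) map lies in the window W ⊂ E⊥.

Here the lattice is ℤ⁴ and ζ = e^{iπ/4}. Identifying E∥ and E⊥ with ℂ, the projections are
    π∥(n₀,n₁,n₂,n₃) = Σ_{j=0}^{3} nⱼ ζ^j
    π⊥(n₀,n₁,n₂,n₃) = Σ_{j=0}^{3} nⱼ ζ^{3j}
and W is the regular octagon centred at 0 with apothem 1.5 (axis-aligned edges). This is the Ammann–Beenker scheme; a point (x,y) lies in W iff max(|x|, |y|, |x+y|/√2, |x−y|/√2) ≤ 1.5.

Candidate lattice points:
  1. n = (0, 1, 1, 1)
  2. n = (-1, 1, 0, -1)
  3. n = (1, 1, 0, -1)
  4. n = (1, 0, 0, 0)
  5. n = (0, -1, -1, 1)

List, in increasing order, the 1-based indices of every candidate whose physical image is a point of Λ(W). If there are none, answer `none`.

1, 3, 4

With ζ = e^{iπ/4} the internal vectors are ζ^0,ζ^3,ζ^6,ζ^9.
candidate 1: n = (0, 1, 1, 1) → π⊥ ≈ (+0.000000, +0.414214); max(|x|,|y|,|x±y|/√2) = 0.414214 ≤ 1.5 ⇒ ∈ W
candidate 2: n = (-1, 1, 0, -1) → π⊥ ≈ (-2.414214, +0.000000); max(|x|,|y|,|x±y|/√2) = 2.414214 > 1.5 ⇒ ∉ W
candidate 3: n = (1, 1, 0, -1) → π⊥ ≈ (-0.414214, +0.000000); max(|x|,|y|,|x±y|/√2) = 0.414214 ≤ 1.5 ⇒ ∈ W
candidate 4: n = (1, 0, 0, 0) → π⊥ ≈ (+1.000000, +0.000000); max(|x|,|y|,|x±y|/√2) = 1.000000 ≤ 1.5 ⇒ ∈ W
candidate 5: n = (0, -1, -1, 1) → π⊥ ≈ (+1.414214, +1.000000); max(|x|,|y|,|x±y|/√2) = 1.707107 > 1.5 ⇒ ∉ W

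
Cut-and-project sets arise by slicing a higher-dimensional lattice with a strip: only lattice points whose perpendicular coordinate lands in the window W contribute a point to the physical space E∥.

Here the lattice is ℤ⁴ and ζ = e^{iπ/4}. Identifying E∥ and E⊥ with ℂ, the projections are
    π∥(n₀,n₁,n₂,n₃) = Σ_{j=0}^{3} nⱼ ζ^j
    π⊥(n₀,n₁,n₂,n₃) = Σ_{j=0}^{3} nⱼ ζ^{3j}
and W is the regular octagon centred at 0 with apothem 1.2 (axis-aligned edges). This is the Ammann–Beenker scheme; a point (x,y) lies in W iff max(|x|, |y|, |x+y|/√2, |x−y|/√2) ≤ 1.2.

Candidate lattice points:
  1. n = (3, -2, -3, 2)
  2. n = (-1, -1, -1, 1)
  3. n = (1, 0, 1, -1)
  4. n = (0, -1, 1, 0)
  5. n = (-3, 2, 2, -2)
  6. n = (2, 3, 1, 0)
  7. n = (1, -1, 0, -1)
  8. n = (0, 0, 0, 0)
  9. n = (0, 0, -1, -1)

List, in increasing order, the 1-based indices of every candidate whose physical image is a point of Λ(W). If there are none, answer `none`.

Internal map: ζ^{3j} for j=0..3 gives (1,0), (−√2/2,√2/2), (0,−1), (√2/2,√2/2).
candidate 1: n = (3, -2, -3, 2) → π⊥ ≈ (+5.828427, +3.000000); max(|x|,|y|,|x±y|/√2) = 6.242641 > 1.2 ⇒ ∉ W
candidate 2: n = (-1, -1, -1, 1) → π⊥ ≈ (+0.414214, +1.000000); max(|x|,|y|,|x±y|/√2) = 1.000000 ≤ 1.2 ⇒ ∈ W
candidate 3: n = (1, 0, 1, -1) → π⊥ ≈ (+0.292893, -1.707107); max(|x|,|y|,|x±y|/√2) = 1.707107 > 1.2 ⇒ ∉ W
candidate 4: n = (0, -1, 1, 0) → π⊥ ≈ (+0.707107, -1.707107); max(|x|,|y|,|x±y|/√2) = 1.707107 > 1.2 ⇒ ∉ W
candidate 5: n = (-3, 2, 2, -2) → π⊥ ≈ (-5.828427, -2.000000); max(|x|,|y|,|x±y|/√2) = 5.828427 > 1.2 ⇒ ∉ W
candidate 6: n = (2, 3, 1, 0) → π⊥ ≈ (-0.121320, +1.121320); max(|x|,|y|,|x±y|/√2) = 1.121320 ≤ 1.2 ⇒ ∈ W
candidate 7: n = (1, -1, 0, -1) → π⊥ ≈ (+1.000000, -1.414214); max(|x|,|y|,|x±y|/√2) = 1.707107 > 1.2 ⇒ ∉ W
candidate 8: n = (0, 0, 0, 0) → π⊥ ≈ (+0.000000, +0.000000); max(|x|,|y|,|x±y|/√2) = 0.000000 ≤ 1.2 ⇒ ∈ W
candidate 9: n = (0, 0, -1, -1) → π⊥ ≈ (-0.707107, +0.292893); max(|x|,|y|,|x±y|/√2) = 0.707107 ≤ 1.2 ⇒ ∈ W

2, 6, 8, 9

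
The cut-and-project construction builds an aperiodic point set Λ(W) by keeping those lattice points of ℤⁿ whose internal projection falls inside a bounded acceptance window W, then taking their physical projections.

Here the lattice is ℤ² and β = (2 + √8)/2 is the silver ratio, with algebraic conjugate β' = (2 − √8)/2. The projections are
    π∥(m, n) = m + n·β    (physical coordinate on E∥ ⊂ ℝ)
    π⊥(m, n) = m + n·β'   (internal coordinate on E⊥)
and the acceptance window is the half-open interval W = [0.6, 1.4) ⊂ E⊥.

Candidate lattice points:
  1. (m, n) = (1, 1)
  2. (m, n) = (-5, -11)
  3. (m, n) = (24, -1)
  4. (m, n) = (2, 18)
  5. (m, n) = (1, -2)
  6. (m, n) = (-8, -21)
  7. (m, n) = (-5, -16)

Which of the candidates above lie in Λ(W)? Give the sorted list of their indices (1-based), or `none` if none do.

6

β' = (2−√8)/2 ≈ -0.414214.
candidate 1: (m,n)=(1,1) → π∥ = 1+1·β ≈ 3.414214, π⊥ = 1+1·β' ≈ 0.585786 ∉ [0.6, 1.4) ⇒ out
candidate 2: (m,n)=(-5,-11) → π∥ = -5-11·β ≈ -31.556349, π⊥ = -5-11·β' ≈ -0.443651 ∉ [0.6, 1.4) ⇒ out
candidate 3: (m,n)=(24,-1) → π∥ = 24-1·β ≈ 21.585786, π⊥ = 24-1·β' ≈ 24.414214 ∉ [0.6, 1.4) ⇒ out
candidate 4: (m,n)=(2,18) → π∥ = 2+18·β ≈ 45.455844, π⊥ = 2+18·β' ≈ -5.455844 ∉ [0.6, 1.4) ⇒ out
candidate 5: (m,n)=(1,-2) → π∥ = 1-2·β ≈ -3.828427, π⊥ = 1-2·β' ≈ 1.828427 ∉ [0.6, 1.4) ⇒ out
candidate 6: (m,n)=(-8,-21) → π∥ = -8-21·β ≈ -58.698485, π⊥ = -8-21·β' ≈ 0.698485 ∈ [0.6, 1.4) ⇒ IN Λ
candidate 7: (m,n)=(-5,-16) → π∥ = -5-16·β ≈ -43.627417, π⊥ = -5-16·β' ≈ 1.627417 ∉ [0.6, 1.4) ⇒ out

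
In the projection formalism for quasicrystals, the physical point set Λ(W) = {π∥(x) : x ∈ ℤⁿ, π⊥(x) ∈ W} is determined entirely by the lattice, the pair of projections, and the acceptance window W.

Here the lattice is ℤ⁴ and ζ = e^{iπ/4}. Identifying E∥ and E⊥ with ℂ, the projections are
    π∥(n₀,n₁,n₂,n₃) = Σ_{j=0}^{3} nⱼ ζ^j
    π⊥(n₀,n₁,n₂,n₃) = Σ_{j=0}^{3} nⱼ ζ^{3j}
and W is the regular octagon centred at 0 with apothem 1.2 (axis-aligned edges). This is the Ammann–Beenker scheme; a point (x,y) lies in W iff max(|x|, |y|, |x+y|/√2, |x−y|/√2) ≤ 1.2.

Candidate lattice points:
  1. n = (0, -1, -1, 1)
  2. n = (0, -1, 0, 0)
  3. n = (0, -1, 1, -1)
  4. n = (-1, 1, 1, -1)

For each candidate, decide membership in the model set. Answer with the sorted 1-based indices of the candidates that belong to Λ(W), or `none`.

2

π⊥(n) = n₀ + n₁ζ³ + n₂ζ⁶ + n₃ζ⁹ where ζ = e^{iπ/4}.
#1 (0, -1, -1, 1): internal (1.414214, 1.000000); octagon support 1.707107 vs apothem 1.2 → ∉ W
#2 (0, -1, 0, 0): internal (0.707107, -0.707107); octagon support 1.000000 vs apothem 1.2 → ∈ W
#3 (0, -1, 1, -1): internal (0.000000, -2.414214); octagon support 2.414214 vs apothem 1.2 → ∉ W
#4 (-1, 1, 1, -1): internal (-2.414214, -1.000000); octagon support 2.414214 vs apothem 1.2 → ∉ W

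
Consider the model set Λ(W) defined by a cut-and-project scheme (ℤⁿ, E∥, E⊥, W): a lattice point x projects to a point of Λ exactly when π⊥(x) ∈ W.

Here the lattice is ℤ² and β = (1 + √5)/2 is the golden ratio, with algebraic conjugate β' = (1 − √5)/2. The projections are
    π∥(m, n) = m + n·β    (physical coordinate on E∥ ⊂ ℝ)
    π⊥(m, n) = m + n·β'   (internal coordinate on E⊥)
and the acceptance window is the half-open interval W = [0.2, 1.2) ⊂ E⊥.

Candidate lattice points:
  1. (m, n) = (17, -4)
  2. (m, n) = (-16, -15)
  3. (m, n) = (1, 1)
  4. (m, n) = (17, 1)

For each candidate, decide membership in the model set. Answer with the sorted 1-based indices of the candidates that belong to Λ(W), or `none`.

3

Compute β' = (1−√5)/2 = -0.61803, so π⊥(m,n) = m -0.61803·n.
#1 (17,-4): internal coord 17 + (-4)·β' = +19.47214; +19.47214 ∉ [0.2, 1.2) → out
#2 (-16,-15): internal coord -16 + (-15)·β' = -6.72949; -6.72949 ∉ [0.2, 1.2) → out
#3 (1,1): internal coord 1 + (1)·β' = +0.38197; +0.38197 ∈ [0.2, 1.2) → IN Λ
#4 (17,1): internal coord 17 + (1)·β' = +16.38197; +16.38197 ∉ [0.2, 1.2) → out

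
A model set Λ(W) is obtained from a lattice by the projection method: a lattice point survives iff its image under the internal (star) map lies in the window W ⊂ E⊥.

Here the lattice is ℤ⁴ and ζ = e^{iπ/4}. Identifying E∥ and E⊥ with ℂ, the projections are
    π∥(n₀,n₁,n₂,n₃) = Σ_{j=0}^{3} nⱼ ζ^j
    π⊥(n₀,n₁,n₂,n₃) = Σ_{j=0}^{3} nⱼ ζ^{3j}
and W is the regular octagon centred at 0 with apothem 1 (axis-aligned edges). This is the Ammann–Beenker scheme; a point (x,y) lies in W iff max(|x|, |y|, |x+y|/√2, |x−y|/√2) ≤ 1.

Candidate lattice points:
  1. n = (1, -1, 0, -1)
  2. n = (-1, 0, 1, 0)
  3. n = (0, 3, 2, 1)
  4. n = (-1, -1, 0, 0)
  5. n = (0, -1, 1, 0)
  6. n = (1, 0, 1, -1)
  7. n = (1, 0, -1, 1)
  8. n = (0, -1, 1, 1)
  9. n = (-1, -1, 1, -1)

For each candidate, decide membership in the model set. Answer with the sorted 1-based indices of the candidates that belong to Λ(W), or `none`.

4

With ζ = e^{iπ/4} the internal vectors are ζ^0,ζ^3,ζ^6,ζ^9.
candidate 1: n = (1, -1, 0, -1) → π⊥ ≈ (+1.00000, -1.41421); max(|x|,|y|,|x±y|/√2) = 1.70711 > 1 ⇒ ∉ W
candidate 2: n = (-1, 0, 1, 0) → π⊥ ≈ (-1.00000, -1.00000); max(|x|,|y|,|x±y|/√2) = 1.41421 > 1 ⇒ ∉ W
candidate 3: n = (0, 3, 2, 1) → π⊥ ≈ (-1.41421, +0.82843); max(|x|,|y|,|x±y|/√2) = 1.58579 > 1 ⇒ ∉ W
candidate 4: n = (-1, -1, 0, 0) → π⊥ ≈ (-0.29289, -0.70711); max(|x|,|y|,|x±y|/√2) = 0.70711 ≤ 1 ⇒ ∈ W
candidate 5: n = (0, -1, 1, 0) → π⊥ ≈ (+0.70711, -1.70711); max(|x|,|y|,|x±y|/√2) = 1.70711 > 1 ⇒ ∉ W
candidate 6: n = (1, 0, 1, -1) → π⊥ ≈ (+0.29289, -1.70711); max(|x|,|y|,|x±y|/√2) = 1.70711 > 1 ⇒ ∉ W
candidate 7: n = (1, 0, -1, 1) → π⊥ ≈ (+1.70711, +1.70711); max(|x|,|y|,|x±y|/√2) = 2.41421 > 1 ⇒ ∉ W
candidate 8: n = (0, -1, 1, 1) → π⊥ ≈ (+1.41421, -1.00000); max(|x|,|y|,|x±y|/√2) = 1.70711 > 1 ⇒ ∉ W
candidate 9: n = (-1, -1, 1, -1) → π⊥ ≈ (-1.00000, -2.41421); max(|x|,|y|,|x±y|/√2) = 2.41421 > 1 ⇒ ∉ W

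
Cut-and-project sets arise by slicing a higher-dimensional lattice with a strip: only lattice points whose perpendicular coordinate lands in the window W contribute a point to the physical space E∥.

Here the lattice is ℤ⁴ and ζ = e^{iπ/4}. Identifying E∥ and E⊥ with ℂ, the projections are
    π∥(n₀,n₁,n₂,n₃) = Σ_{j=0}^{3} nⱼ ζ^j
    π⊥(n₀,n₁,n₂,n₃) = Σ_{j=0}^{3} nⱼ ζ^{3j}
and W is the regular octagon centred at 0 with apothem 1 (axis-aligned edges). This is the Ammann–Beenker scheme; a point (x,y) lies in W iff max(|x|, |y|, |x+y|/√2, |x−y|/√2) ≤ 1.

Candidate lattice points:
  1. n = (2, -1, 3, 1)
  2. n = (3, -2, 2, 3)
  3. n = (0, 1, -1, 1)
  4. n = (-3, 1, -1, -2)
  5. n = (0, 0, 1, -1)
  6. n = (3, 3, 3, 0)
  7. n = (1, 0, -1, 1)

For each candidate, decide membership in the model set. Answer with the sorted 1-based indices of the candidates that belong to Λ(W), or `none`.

none

π⊥(n) = n₀ + n₁ζ³ + n₂ζ⁶ + n₃ζ⁹ where ζ = e^{iπ/4}.
#1 (2, -1, 3, 1): internal (3.41421, -3.00000); octagon support 4.53553 vs apothem 1 → ∉ W
#2 (3, -2, 2, 3): internal (6.53553, -1.29289); octagon support 6.53553 vs apothem 1 → ∉ W
#3 (0, 1, -1, 1): internal (0.00000, 2.41421); octagon support 2.41421 vs apothem 1 → ∉ W
#4 (-3, 1, -1, -2): internal (-5.12132, 0.29289); octagon support 5.12132 vs apothem 1 → ∉ W
#5 (0, 0, 1, -1): internal (-0.70711, -1.70711); octagon support 1.70711 vs apothem 1 → ∉ W
#6 (3, 3, 3, 0): internal (0.87868, -0.87868); octagon support 1.24264 vs apothem 1 → ∉ W
#7 (1, 0, -1, 1): internal (1.70711, 1.70711); octagon support 2.41421 vs apothem 1 → ∉ W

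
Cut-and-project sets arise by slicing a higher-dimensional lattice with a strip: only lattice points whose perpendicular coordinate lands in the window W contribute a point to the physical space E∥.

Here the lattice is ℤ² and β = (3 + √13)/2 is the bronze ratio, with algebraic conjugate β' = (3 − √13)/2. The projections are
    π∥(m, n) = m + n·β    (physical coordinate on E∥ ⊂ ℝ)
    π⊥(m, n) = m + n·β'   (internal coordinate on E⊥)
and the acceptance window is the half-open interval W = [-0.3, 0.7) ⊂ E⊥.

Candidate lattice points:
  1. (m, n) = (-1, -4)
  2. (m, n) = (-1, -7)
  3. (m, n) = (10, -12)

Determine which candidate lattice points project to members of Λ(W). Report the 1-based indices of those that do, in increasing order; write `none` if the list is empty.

1

Compute β' = (3−√13)/2 = -0.302776, so π⊥(m,n) = m -0.302776·n.
candidate 1: (m,n)=(-1,-4) → π∥ = -1-4·β ≈ -14.211103, π⊥ = -1-4·β' ≈ 0.211103 ∈ [-0.3, 0.7) ⇒ IN Λ
candidate 2: (m,n)=(-1,-7) → π∥ = -1-7·β ≈ -24.119429, π⊥ = -1-7·β' ≈ 1.119429 ∉ [-0.3, 0.7) ⇒ out
candidate 3: (m,n)=(10,-12) → π∥ = 10-12·β ≈ -29.633308, π⊥ = 10-12·β' ≈ 13.633308 ∉ [-0.3, 0.7) ⇒ out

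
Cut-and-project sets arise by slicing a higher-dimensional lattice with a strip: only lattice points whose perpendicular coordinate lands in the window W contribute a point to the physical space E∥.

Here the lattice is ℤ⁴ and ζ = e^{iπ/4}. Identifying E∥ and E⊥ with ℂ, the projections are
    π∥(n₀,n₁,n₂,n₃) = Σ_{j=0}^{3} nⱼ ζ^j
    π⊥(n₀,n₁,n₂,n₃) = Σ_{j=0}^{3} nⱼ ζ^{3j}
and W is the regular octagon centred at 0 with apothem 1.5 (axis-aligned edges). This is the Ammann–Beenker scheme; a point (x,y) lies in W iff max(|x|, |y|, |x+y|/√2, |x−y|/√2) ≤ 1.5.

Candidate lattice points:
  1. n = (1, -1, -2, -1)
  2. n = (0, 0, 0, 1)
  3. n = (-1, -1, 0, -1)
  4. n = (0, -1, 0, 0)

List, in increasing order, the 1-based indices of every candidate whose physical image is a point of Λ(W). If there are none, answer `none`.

Internal map: ζ^{3j} for j=0..3 gives (1,0), (−√2/2,√2/2), (0,−1), (√2/2,√2/2).
candidate 1: n = (1, -1, -2, -1) → π⊥ ≈ (+1.0000, +0.5858); max(|x|,|y|,|x±y|/√2) = 1.1213 ≤ 1.5 ⇒ ∈ W
candidate 2: n = (0, 0, 0, 1) → π⊥ ≈ (+0.7071, +0.7071); max(|x|,|y|,|x±y|/√2) = 1.0000 ≤ 1.5 ⇒ ∈ W
candidate 3: n = (-1, -1, 0, -1) → π⊥ ≈ (-1.0000, -1.4142); max(|x|,|y|,|x±y|/√2) = 1.7071 > 1.5 ⇒ ∉ W
candidate 4: n = (0, -1, 0, 0) → π⊥ ≈ (+0.7071, -0.7071); max(|x|,|y|,|x±y|/√2) = 1.0000 ≤ 1.5 ⇒ ∈ W

1, 2, 4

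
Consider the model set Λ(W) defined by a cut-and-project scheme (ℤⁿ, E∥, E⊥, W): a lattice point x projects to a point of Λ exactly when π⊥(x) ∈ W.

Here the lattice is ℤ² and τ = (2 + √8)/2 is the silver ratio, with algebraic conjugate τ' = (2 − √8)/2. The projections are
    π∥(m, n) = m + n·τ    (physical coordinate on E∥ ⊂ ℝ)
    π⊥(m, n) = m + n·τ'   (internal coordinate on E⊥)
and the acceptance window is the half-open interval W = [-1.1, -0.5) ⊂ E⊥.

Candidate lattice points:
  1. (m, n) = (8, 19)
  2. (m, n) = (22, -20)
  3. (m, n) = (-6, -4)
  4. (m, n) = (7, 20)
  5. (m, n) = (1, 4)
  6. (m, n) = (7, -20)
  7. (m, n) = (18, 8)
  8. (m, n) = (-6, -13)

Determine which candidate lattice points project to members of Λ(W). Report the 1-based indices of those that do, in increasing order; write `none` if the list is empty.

Numerically τ ≈ 2.4142 and τ' = −1/τ ≈ -0.4142.
[1] lift (8,19): star map gives 0.1299; window check -1.1 ≤ 0.1299 < -0.5 is false → out
[2] lift (22,-20): star map gives 30.2843; window check -1.1 ≤ 30.2843 < -0.5 is false → out
[3] lift (-6,-4): star map gives -4.3431; window check -1.1 ≤ -4.3431 < -0.5 is false → out
[4] lift (7,20): star map gives -1.2843; window check -1.1 ≤ -1.2843 < -0.5 is false → out
[5] lift (1,4): star map gives -0.6569; window check -1.1 ≤ -0.6569 < -0.5 is true → IN Λ
[6] lift (7,-20): star map gives 15.2843; window check -1.1 ≤ 15.2843 < -0.5 is false → out
[7] lift (18,8): star map gives 14.6863; window check -1.1 ≤ 14.6863 < -0.5 is false → out
[8] lift (-6,-13): star map gives -0.6152; window check -1.1 ≤ -0.6152 < -0.5 is true → IN Λ

5, 8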